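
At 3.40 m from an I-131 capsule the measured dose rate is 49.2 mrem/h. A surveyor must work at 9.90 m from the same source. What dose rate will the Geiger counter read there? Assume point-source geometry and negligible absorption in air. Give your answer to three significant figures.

Since intensity falls as 1/r², scaling from 3.40 m to 9.90 m:
49.2 × (3.40/9.90)² = 49.2 × 0.1179 = 5.801 mrem/h.

5.80 mrem/h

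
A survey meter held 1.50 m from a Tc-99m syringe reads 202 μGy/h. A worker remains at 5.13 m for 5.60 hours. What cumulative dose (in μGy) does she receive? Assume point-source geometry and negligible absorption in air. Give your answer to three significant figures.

96.7 μGy

Applying the 1/r² law, rate at 5.13 m:
202 × (1.50/5.13)² = 202 × 0.08550 = 17.27 μGy/h.
Dose = rate × time = 17.27 μGy/h × 5.600 h = 96.71 μGy.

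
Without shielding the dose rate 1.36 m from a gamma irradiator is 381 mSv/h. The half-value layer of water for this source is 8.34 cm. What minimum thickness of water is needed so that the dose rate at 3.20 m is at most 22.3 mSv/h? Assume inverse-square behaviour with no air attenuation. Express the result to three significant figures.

13.6 cm

At 3.20 m, distance alone gives (1.36/3.20)² = 0.1806, so 381 × 0.1806 = 68.81 mSv/h.
Further attenuation needed: 68.81/22.3 = 3.086.
n = log₂(3.086) = 1.626 half-value layers.
Thickness = 1.626 × 8.34 cm = 13.56 cm.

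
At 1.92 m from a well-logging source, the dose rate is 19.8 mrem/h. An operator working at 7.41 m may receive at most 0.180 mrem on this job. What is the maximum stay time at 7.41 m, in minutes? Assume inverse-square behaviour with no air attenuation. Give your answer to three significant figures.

8.12 min

Applying the 1/r² law, rate at 7.41 m:
19.8 × (1.92/7.41)² = 19.8 × 0.06714 = 1.329 mrem/h.
Stay time = 0.180 mrem ÷ 1.329 mrem/h = 0.1354 h = 8.124 min.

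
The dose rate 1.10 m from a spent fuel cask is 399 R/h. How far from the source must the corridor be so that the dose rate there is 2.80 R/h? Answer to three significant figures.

Using I₁d₁² = I₂d₂², d₂ = d₁·√(I₁/I₂).
I₁/I₂ = 399/2.80 = 142.5, so d₂ = 1.10 × √142.5 = 13.13 m.

13.1 m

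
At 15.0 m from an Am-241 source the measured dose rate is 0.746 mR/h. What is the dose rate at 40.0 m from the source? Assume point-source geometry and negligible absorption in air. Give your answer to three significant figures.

Using I₁d₁² = I₂d₂², scaling from 15.0 m to 40.0 m:
(15.0/40.0)² = 0.1406, so 0.746 × 0.1406 = 0.1049 mR/h.

0.105 mR/h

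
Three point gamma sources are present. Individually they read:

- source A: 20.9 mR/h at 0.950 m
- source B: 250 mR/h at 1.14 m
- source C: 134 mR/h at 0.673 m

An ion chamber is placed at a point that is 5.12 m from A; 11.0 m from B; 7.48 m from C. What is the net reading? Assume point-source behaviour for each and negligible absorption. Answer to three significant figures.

4.49 mR/h

By superposition, sum each source's inverse-square contribution:
A: 20.9 × (0.950/5.12)² = 0.7195 mR/h
B: 250 × (1.14/11.0)² = 2.685 mR/h
C: 134 × (0.673/7.48)² = 1.085 mR/h
Total = 0.7195 + 2.685 + 1.085 = 4.489 mR/h.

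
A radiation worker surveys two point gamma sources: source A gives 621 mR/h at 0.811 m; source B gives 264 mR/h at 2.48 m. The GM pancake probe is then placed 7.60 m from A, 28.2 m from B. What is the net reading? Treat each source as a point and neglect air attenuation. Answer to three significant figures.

9.11 mR/h

By superposition, sum each source's inverse-square contribution:
A: 621 × (0.811/7.60)² = 7.071 mR/h
B: 264 × (2.48/28.2)² = 2.042 mR/h
Total = 7.071 + 2.042 = 9.113 mR/h.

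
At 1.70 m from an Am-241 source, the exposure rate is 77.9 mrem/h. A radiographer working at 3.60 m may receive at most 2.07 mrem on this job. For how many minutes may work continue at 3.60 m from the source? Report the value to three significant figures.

7.15 min

Since intensity falls as 1/r², rate at 3.60 m:
77.9 × (1.70/3.60)² = 77.9 × 0.2230 = 17.37 mrem/h.
Stay time = 2.07 mrem ÷ 17.37 mrem/h = 0.1192 h = 7.152 min.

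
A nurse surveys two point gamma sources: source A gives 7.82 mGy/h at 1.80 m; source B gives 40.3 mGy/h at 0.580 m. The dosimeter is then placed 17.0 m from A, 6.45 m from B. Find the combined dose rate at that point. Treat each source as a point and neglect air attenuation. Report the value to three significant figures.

By superposition, sum each source's inverse-square contribution:
A: 7.82 × (1.80/17.0)² = 0.08767 mGy/h
B: 40.3 × (0.580/6.45)² = 0.3259 mGy/h
Total = 0.08767 + 0.3259 = 0.4136 mGy/h.

0.414 mGy/h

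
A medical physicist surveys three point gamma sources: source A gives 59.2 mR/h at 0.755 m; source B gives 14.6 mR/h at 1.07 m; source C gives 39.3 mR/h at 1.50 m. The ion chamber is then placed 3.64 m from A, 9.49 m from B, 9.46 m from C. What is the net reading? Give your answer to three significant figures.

By superposition, sum each source's inverse-square contribution:
A: 59.2 × (0.755/3.64)² = 2.547 mR/h
B: 14.6 × (1.07/9.49)² = 0.1856 mR/h
C: 39.3 × (1.50/9.46)² = 0.9881 mR/h
Total = 2.547 + 0.1856 + 0.9881 = 3.721 mR/h.

3.72 mR/h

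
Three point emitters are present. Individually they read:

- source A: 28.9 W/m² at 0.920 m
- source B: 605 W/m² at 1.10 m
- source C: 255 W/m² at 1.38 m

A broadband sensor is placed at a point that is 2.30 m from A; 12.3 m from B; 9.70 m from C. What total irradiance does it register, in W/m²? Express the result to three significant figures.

14.6 W/m²

By superposition, sum each source's inverse-square contribution:
A: 28.9 × (0.920/2.30)² = 4.624 W/m²
B: 605 × (1.10/12.3)² = 4.839 W/m²
C: 255 × (1.38/9.70)² = 5.161 W/m²
Total = 4.624 + 4.839 + 5.161 = 14.62 W/m².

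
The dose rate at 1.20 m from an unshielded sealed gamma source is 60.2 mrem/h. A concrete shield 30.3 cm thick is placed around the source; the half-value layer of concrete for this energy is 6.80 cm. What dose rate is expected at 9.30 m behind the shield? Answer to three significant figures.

Distance alone: (1.20/9.30)² = 0.01665, so 60.2 × 0.01665 = 1.002 mrem/h.
Shield: 30.3/6.80 = 4.456 half-value layers → attenuation 2^(−4.456) = 0.04556.
Combined: 1.002 × 0.04556 = 0.04565 mrem/h.

0.0457 mrem/h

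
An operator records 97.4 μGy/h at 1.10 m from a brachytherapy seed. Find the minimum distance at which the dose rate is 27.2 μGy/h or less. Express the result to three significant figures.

2.08 m

Intensity scales as (d₁/d₂)², so d₂ = d₁·√(I₁/I₂).
I₁/I₂ = 97.4/27.2 = 3.581, so d₂ = 1.10 × √3.581 = 2.082 m.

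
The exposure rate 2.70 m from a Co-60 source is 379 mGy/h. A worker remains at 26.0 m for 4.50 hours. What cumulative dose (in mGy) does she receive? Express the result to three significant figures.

By the inverse-square law, rate at 26.0 m:
(2.70/26.0)² = 0.01078, so 379 × 0.01078 = 4.086 mGy/h.
Dose = rate × time = 4.086 mGy/h × 4.500 h = 18.39 mGy.

18.4 mGy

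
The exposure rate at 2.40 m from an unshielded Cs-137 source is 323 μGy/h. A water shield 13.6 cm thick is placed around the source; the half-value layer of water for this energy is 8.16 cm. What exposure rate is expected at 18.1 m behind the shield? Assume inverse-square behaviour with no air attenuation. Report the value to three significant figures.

1.79 μGy/h

Distance alone: (2.40/18.1)² = 0.01758, so 323 × 0.01758 = 5.678 μGy/h.
Shield: 13.6/8.16 = 1.667 half-value layers → attenuation 2^(−1.667) = 0.3149.
Combined: 5.678 × 0.3149 = 1.788 μGy/h.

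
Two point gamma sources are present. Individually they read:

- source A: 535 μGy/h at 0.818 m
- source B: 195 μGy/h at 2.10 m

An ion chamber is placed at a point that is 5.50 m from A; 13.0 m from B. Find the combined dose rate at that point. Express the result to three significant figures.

Each source contributes Iᵢ·(dᵢ/rᵢ)²; contributions add.
A: 535 × (0.818/5.50)² = 11.83 μGy/h
B: 195 × (2.10/13.0)² = 5.088 μGy/h
Total = 11.83 + 5.088 = 16.92 μGy/h.

16.9 μGy/h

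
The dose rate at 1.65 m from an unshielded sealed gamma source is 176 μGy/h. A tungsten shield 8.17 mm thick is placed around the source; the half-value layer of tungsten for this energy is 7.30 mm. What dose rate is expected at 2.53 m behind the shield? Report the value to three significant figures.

34.5 μGy/h

Distance alone: (1.65/2.53)² = 0.4253, so 176 × 0.4253 = 74.85 μGy/h.
Shield: 8.17/7.30 = 1.119 half-value layers → attenuation 2^(−1.119) = 0.4604.
Combined: 74.85 × 0.4604 = 34.46 μGy/h.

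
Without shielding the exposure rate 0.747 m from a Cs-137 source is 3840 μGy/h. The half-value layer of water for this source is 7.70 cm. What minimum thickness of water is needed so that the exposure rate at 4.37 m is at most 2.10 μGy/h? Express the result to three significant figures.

At 4.37 m, distance alone gives 3840 × (0.747/4.37)² = 3840 × 0.02922 = 112.2 μGy/h.
Further attenuation needed: 112.2/2.10 = 53.43.
n = log₂(53.43) = 5.740 half-value layers.
Thickness = 5.740 × 7.70 cm = 44.20 cm.

44.2 cm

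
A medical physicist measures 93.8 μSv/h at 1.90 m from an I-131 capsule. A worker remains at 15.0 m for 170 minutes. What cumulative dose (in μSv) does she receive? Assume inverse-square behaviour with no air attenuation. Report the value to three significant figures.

4.26 μSv

Intensity scales as (d₁/d₂)², so rate at 15.0 m:
(1.90/15.0)² = 0.01604, so 93.8 × 0.01604 = 1.505 μSv/h.
Dose = rate × time = 1.505 μSv/h × 2.833 h = 4.264 μSv.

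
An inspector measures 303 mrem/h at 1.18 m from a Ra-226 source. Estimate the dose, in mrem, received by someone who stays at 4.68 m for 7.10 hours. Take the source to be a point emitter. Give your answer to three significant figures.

Applying the 1/r² law, rate at 4.68 m:
303 × (1.18/4.68)² = 303 × 0.06357 = 19.26 mrem/h.
Dose = rate × time = 19.26 mrem/h × 7.100 h = 136.7 mrem.

137 mrem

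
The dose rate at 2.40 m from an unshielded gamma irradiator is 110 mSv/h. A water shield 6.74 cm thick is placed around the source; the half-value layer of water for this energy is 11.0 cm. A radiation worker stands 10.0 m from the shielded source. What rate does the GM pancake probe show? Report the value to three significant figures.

4.14 mSv/h

Distance alone: (2.40/10.0)² = 0.05760, so 110 × 0.05760 = 6.336 mSv/h.
Shield: 6.74/11.0 = 0.6127 half-value layers → attenuation 2^(−0.6127) = 0.6540.
Combined: 6.336 × 0.6540 = 4.144 mSv/h.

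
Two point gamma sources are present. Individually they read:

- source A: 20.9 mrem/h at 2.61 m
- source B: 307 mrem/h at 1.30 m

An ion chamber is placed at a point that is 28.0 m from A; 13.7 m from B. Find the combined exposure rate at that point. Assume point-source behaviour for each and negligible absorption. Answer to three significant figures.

2.95 mrem/h

By superposition, sum each source's inverse-square contribution:
A: 20.9 × (2.61/28.0)² = 0.1816 mrem/h
B: 307 × (1.30/13.7)² = 2.764 mrem/h
Total = 0.1816 + 2.764 = 2.946 mrem/h.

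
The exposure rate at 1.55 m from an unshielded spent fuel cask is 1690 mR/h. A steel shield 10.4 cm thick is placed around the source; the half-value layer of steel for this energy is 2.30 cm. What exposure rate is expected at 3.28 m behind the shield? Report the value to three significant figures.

16.4 mR/h

Distance alone: (1.55/3.28)² = 0.2233, so 1690 × 0.2233 = 377.4 mR/h.
Shield: 10.4/2.30 = 4.522 half-value layers → attenuation 2^(−4.522) = 0.04353.
Combined: 377.4 × 0.04353 = 16.43 mR/h.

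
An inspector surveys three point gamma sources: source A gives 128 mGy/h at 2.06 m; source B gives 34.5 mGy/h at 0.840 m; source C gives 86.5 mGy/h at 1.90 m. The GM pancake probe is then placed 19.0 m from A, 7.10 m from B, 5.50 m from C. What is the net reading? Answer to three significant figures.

Each source contributes Iᵢ·(dᵢ/rᵢ)²; contributions add.
A: 128 × (2.06/19.0)² = 1.505 mGy/h
B: 34.5 × (0.840/7.10)² = 0.4829 mGy/h
C: 86.5 × (1.90/5.50)² = 10.32 mGy/h
Total = 1.505 + 0.4829 + 10.32 = 12.31 mGy/h.

12.3 mGy/h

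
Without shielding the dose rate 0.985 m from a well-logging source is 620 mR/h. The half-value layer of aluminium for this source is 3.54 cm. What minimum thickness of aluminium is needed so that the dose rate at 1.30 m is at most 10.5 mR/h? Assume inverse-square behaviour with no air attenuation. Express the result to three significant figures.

18.0 cm

At 1.30 m, distance alone gives 620 × (0.985/1.30)² = 620 × 0.5741 = 355.9 mR/h.
Further attenuation needed: 355.9/10.5 = 33.90.
n = log₂(33.90) = 5.083 half-value layers.
Thickness = 5.083 × 3.54 cm = 17.99 cm.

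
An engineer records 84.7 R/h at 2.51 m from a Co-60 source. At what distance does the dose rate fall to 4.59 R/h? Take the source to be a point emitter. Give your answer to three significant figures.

10.8 m

Applying the 1/r² law, d₂ = d₁·√(I₁/I₂).
I₁/I₂ = 84.7/4.59 = 18.45, so d₂ = 2.51 × √18.45 = 10.78 m.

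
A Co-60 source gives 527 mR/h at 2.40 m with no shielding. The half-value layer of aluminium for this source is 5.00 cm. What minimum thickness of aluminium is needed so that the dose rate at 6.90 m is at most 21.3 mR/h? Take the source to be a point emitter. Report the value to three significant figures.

At 6.90 m, distance alone gives 527 × (2.40/6.90)² = 527 × 0.1210 = 63.77 mR/h.
Further attenuation needed: 63.77/21.3 = 2.994.
n = log₂(2.994) = 1.582 half-value layers.
Thickness = 1.582 × 5.00 cm = 7.910 cm.

7.91 cm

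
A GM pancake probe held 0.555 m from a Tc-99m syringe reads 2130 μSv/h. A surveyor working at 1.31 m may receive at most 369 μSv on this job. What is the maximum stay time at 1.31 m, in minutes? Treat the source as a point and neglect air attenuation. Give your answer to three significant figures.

57.9 min

Using I₁d₁² = I₂d₂², rate at 1.31 m:
2130 × (0.555/1.31)² = 2130 × 0.1795 = 382.3 μSv/h.
Stay time = 369 μSv ÷ 382.3 μSv/h = 0.9652 h = 57.91 min.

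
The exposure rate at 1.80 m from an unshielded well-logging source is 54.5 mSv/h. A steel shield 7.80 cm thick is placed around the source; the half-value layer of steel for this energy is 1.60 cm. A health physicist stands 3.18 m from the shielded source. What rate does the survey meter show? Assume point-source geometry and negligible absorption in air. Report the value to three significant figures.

0.595 mSv/h

Distance alone: 54.5 × (1.80/3.18)² = 54.5 × 0.3204 = 17.46 mSv/h.
Shield: 7.80/1.60 = 4.875 half-value layers → attenuation 2^(−4.875) = 0.03408.
Combined: 17.46 × 0.03408 = 0.5950 mSv/h.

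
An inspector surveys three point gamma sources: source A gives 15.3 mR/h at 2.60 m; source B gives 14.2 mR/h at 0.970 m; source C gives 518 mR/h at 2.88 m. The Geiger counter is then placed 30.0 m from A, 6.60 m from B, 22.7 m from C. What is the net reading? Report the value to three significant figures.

Each source contributes Iᵢ·(dᵢ/rᵢ)²; contributions add.
A: 15.3 × (2.60/30.0)² = 0.1149 mR/h
B: 14.2 × (0.970/6.60)² = 0.3067 mR/h
C: 518 × (2.88/22.7)² = 8.338 mR/h
Total = 0.1149 + 0.3067 + 8.338 = 8.760 mR/h.

8.76 mR/h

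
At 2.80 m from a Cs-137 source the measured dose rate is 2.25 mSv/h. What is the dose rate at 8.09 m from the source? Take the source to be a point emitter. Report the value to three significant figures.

Using I₁d₁² = I₂d₂², scaling from 2.80 m to 8.09 m:
2.25 × (2.80/8.09)² = 2.25 × 0.1198 = 0.2696 mSv/h.

0.270 mSv/h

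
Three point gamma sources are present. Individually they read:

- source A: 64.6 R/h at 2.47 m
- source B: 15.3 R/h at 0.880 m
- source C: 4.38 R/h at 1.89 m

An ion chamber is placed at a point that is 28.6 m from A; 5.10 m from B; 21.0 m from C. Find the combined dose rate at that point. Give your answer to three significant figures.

By superposition, sum each source's inverse-square contribution:
A: 64.6 × (2.47/28.6)² = 0.4818 R/h
B: 15.3 × (0.880/5.10)² = 0.4555 R/h
C: 4.38 × (1.89/21.0)² = 0.03548 R/h
Total = 0.4818 + 0.4555 + 0.03548 = 0.9728 R/h.

0.973 R/h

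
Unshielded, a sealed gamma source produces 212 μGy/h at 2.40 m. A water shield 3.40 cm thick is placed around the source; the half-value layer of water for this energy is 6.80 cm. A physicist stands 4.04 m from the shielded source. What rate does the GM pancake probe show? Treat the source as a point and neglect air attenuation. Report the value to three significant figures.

Distance alone: 212 × (2.40/4.04)² = 212 × 0.3529 = 74.81 μGy/h.
Shield: 3.40/6.80 = 0.5000 half-value layers → attenuation 2^(−0.5000) = 0.7071.
Combined: 74.81 × 0.7071 = 52.90 μGy/h.

52.9 μGy/h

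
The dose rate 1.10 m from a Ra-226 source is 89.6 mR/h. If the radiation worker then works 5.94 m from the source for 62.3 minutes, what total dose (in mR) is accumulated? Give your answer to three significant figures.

Using I₁d₁² = I₂d₂², rate at 5.94 m:
(1.10/5.94)² = 0.03429, so 89.6 × 0.03429 = 3.072 mR/h.
Dose = rate × time = 3.072 mR/h × 1.038 h = 3.189 mR.

3.19 mR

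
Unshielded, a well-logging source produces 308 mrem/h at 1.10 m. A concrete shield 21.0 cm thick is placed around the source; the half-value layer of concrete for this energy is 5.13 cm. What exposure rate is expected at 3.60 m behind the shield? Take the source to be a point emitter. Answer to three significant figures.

1.68 mrem/h

Distance alone: 308 × (1.10/3.60)² = 308 × 0.09336 = 28.75 mrem/h.
Shield: 21.0/5.13 = 4.094 half-value layers → attenuation 2^(−4.094) = 0.05856.
Combined: 28.75 × 0.05856 = 1.684 mrem/h.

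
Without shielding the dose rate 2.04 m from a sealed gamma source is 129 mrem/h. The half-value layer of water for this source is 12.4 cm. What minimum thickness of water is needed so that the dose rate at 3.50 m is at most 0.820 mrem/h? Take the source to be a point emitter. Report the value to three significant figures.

71.2 cm

At 3.50 m, distance alone gives (2.04/3.50)² = 0.3397, so 129 × 0.3397 = 43.82 mrem/h.
Further attenuation needed: 43.82/0.820 = 53.44.
n = log₂(53.44) = 5.740 half-value layers.
Thickness = 5.740 × 12.4 cm = 71.18 cm.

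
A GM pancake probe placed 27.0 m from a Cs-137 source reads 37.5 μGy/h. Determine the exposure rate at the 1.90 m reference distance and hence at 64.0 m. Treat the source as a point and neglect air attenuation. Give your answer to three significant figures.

Since intensity falls as 1/r²,
At 1.90 m: (27.0/1.90)² = 201.9, so 37.5 × 201.9 = 7571 μGy/h
At 64.0 m: (1.90/64.0)² = 0.0008813, so 7571 × 0.0008813 = 6.672 μGy/h.

7570 μGy/h; 6.67 μGy/h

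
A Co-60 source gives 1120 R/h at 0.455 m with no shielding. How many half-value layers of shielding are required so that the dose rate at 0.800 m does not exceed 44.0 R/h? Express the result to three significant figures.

3.04 half-value layers

At 0.800 m, distance alone gives (0.455/0.800)² = 0.3235, so 1120 × 0.3235 = 362.3 R/h.
Further attenuation needed: 362.3/44.0 = 8.234.
n = log₂(8.234) = 3.042 half-value layers.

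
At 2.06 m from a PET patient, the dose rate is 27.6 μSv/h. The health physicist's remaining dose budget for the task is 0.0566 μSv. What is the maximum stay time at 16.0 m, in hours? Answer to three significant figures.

Applying the 1/r² law, rate at 16.0 m:
27.6 × (2.06/16.0)² = 27.6 × 0.01658 = 0.4576 μSv/h.
Stay time = 0.0566 μSv ÷ 0.4576 μSv/h = 0.1237 h.

0.124 h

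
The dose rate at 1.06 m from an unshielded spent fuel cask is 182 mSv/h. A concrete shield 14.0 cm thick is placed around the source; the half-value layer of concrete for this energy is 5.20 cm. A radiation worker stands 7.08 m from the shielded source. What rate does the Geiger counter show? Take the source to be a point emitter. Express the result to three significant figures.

0.631 mSv/h

Distance alone: 182 × (1.06/7.08)² = 182 × 0.02242 = 4.080 mSv/h.
Shield: 14.0/5.20 = 2.692 half-value layers → attenuation 2^(−2.692) = 0.1547.
Combined: 4.080 × 0.1547 = 0.6312 mSv/h.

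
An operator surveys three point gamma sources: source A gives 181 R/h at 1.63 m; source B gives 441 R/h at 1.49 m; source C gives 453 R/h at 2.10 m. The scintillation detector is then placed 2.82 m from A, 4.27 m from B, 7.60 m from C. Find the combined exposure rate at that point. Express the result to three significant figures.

149 R/h

By superposition, sum each source's inverse-square contribution:
A: 181 × (1.63/2.82)² = 60.47 R/h
B: 441 × (1.49/4.27)² = 53.70 R/h
C: 453 × (2.10/7.60)² = 34.59 R/h
Total = 60.47 + 53.70 + 34.59 = 148.8 R/h.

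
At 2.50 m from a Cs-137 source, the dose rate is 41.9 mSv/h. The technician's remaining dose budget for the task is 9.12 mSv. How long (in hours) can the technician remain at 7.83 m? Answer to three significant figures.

Since intensity falls as 1/r², rate at 7.83 m:
(2.50/7.83)² = 0.1019, so 41.9 × 0.1019 = 4.270 mSv/h.
Stay time = 9.12 mSv ÷ 4.270 mSv/h = 2.136 h.

2.14 h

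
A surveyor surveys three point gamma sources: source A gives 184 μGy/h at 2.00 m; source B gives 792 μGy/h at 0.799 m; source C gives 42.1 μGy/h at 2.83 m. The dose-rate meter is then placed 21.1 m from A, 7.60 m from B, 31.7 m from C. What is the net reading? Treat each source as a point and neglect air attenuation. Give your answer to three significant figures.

10.7 μGy/h

Each source contributes Iᵢ·(dᵢ/rᵢ)²; contributions add.
A: 184 × (2.00/21.1)² = 1.653 μGy/h
B: 792 × (0.799/7.60)² = 8.754 μGy/h
C: 42.1 × (2.83/31.7)² = 0.3355 μGy/h
Total = 1.653 + 8.754 + 0.3355 = 10.74 μGy/h.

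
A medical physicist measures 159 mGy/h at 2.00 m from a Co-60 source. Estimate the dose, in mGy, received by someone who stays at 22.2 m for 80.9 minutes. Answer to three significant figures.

Intensity scales as (d₁/d₂)², so rate at 22.2 m:
159 × (2.00/22.2)² = 159 × 0.008116 = 1.290 mGy/h.
Dose = rate × time = 1.290 mGy/h × 1.348 h = 1.739 mGy.

1.74 mGy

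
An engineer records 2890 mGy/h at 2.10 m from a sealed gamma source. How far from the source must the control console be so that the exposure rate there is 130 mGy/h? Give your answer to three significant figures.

9.90 m

Since intensity falls as 1/r², d₂ = d₁·√(I₁/I₂).
I₁/I₂ = 2890/130 = 22.23, so d₂ = 2.10 × √22.23 = 9.901 m.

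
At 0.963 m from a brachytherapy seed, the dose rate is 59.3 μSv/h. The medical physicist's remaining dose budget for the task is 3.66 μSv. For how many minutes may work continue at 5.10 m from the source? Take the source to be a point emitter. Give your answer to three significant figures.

104 min

By the inverse-square law, rate at 5.10 m:
59.3 × (0.963/5.10)² = 59.3 × 0.03565 = 2.114 μSv/h.
Stay time = 3.66 μSv ÷ 2.114 μSv/h = 1.731 h = 103.9 min.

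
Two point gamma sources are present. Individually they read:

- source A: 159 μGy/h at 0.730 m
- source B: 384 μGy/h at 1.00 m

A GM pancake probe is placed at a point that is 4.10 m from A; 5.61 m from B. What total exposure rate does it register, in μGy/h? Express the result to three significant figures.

Each source contributes Iᵢ·(dᵢ/rᵢ)²; contributions add.
A: 159 × (0.730/4.10)² = 5.041 μGy/h
B: 384 × (1.00/5.61)² = 12.20 μGy/h
Total = 5.041 + 12.20 = 17.24 μGy/h.

17.2 μGy/h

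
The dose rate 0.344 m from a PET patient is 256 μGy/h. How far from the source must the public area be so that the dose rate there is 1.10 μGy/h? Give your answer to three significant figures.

Intensity scales as (d₁/d₂)², so d₂ = d₁·√(I₁/I₂).
I₁/I₂ = 256/1.10 = 232.7, so d₂ = 0.344 × √232.7 = 5.248 m.

5.25 m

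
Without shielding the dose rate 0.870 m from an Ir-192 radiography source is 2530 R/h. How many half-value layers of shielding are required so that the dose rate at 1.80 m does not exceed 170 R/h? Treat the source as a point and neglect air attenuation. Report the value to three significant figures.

1.80 half-value layers

At 1.80 m, distance alone gives (0.870/1.80)² = 0.2336, so 2530 × 0.2336 = 591.0 R/h.
Further attenuation needed: 591.0/170 = 3.476.
n = log₂(3.476) = 1.797 half-value layers.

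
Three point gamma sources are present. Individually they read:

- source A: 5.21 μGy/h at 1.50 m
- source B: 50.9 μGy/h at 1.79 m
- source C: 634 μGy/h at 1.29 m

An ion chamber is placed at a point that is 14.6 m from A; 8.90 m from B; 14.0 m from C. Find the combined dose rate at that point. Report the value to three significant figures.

7.50 μGy/h

Each source contributes Iᵢ·(dᵢ/rᵢ)²; contributions add.
A: 5.21 × (1.50/14.6)² = 0.05499 μGy/h
B: 50.9 × (1.79/8.90)² = 2.059 μGy/h
C: 634 × (1.29/14.0)² = 5.383 μGy/h
Total = 0.05499 + 2.059 + 5.383 = 7.497 μGy/h.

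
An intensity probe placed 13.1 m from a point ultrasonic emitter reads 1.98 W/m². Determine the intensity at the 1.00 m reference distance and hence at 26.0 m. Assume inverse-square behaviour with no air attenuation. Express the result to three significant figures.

340 W/m²; 0.503 W/m²

Applying the 1/r² law,
At 1.00 m: 1.98 × (13.1/1.00)² = 1.98 × 171.6 = 339.8 W/m²
At 26.0 m: 339.8 × (1.00/26.0)² = 339.8 × 0.001479 = 0.5026 W/m².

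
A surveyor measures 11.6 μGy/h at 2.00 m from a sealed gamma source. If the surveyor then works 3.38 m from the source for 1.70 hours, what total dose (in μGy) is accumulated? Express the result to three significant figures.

6.90 μGy

Since intensity falls as 1/r², rate at 3.38 m:
(2.00/3.38)² = 0.3501, so 11.6 × 0.3501 = 4.061 μGy/h.
Dose = rate × time = 4.061 μGy/h × 1.700 h = 6.904 μGy.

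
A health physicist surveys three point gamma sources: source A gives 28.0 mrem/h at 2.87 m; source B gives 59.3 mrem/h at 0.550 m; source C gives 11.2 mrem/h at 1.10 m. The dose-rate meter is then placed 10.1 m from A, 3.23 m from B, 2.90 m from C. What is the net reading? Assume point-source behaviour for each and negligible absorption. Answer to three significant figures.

5.59 mrem/h

By superposition, sum each source's inverse-square contribution:
A: 28.0 × (2.87/10.1)² = 2.261 mrem/h
B: 59.3 × (0.550/3.23)² = 1.719 mrem/h
C: 11.2 × (1.10/2.90)² = 1.611 mrem/h
Total = 2.261 + 1.719 + 1.611 = 5.591 mrem/h.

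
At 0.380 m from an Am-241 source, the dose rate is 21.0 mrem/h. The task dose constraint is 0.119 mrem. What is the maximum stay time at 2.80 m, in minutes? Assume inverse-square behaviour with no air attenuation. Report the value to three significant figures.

18.5 min

By the inverse-square law, rate at 2.80 m:
(0.380/2.80)² = 0.01842, so 21.0 × 0.01842 = 0.3868 mrem/h.
Stay time = 0.119 mrem ÷ 0.3868 mrem/h = 0.3077 h = 18.46 min.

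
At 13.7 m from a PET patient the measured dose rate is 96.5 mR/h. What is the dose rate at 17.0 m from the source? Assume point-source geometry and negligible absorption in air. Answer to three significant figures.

62.7 mR/h

By the inverse-square law, scaling from 13.7 m to 17.0 m:
(13.7/17.0)² = 0.6494, so 96.5 × 0.6494 = 62.67 mR/h.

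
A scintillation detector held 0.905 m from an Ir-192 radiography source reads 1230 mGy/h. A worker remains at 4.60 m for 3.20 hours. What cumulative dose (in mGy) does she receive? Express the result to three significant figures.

152 mGy

By the inverse-square law, rate at 4.60 m:
(0.905/4.60)² = 0.03871, so 1230 × 0.03871 = 47.61 mGy/h.
Dose = rate × time = 47.61 mGy/h × 3.200 h = 152.4 mGy.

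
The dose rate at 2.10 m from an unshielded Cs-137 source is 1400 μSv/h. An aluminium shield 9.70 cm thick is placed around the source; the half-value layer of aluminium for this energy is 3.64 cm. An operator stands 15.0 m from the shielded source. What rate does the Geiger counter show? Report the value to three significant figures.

4.33 μSv/h

Distance alone: (2.10/15.0)² = 0.01960, so 1400 × 0.01960 = 27.44 μSv/h.
Shield: 9.70/3.64 = 2.665 half-value layers → attenuation 2^(−2.665) = 0.1577.
Combined: 27.44 × 0.1577 = 4.327 μSv/h.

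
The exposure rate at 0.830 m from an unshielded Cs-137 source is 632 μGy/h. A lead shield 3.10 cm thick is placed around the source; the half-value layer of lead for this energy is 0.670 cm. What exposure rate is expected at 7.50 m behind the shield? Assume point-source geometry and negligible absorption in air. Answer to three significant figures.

0.313 μGy/h

Distance alone: (0.830/7.50)² = 0.01225, so 632 × 0.01225 = 7.742 μGy/h.
Shield: 3.10/0.670 = 4.627 half-value layers → attenuation 2^(−4.627) = 0.04047.
Combined: 7.742 × 0.04047 = 0.3133 μGy/h.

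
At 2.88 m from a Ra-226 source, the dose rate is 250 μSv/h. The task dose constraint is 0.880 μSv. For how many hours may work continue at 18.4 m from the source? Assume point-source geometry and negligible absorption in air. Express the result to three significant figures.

Since intensity falls as 1/r², rate at 18.4 m:
250 × (2.88/18.4)² = 250 × 0.02450 = 6.125 μSv/h.
Stay time = 0.880 μSv ÷ 6.125 μSv/h = 0.1437 h.

0.144 h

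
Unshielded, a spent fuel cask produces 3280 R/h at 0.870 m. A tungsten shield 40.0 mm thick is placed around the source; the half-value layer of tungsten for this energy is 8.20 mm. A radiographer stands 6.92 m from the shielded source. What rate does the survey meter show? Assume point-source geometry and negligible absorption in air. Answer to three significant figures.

Distance alone: 3280 × (0.870/6.92)² = 3280 × 0.01581 = 51.86 R/h.
Shield: 40.0/8.20 = 4.878 half-value layers → attenuation 2^(−4.878) = 0.03401.
Combined: 51.86 × 0.03401 = 1.764 R/h.

1.76 R/h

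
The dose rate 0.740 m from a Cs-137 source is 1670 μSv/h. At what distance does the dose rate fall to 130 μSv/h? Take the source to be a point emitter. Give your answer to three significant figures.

Intensity scales as (d₁/d₂)², so d₂ = d₁·√(I₁/I₂).
I₁/I₂ = 1670/130 = 12.85, so d₂ = 0.740 × √12.85 = 2.653 m.

2.65 m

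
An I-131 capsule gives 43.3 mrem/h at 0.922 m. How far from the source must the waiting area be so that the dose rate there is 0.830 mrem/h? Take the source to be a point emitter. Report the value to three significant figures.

6.66 m

Applying the 1/r² law, d₂ = d₁·√(I₁/I₂).
I₁/I₂ = 43.3/0.830 = 52.17, so d₂ = 0.922 × √52.17 = 6.659 m.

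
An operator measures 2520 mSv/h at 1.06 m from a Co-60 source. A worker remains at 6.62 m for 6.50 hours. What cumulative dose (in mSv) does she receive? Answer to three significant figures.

420 mSv

Applying the 1/r² law, rate at 6.62 m:
(1.06/6.62)² = 0.02564, so 2520 × 0.02564 = 64.61 mSv/h.
Dose = rate × time = 64.61 mSv/h × 6.500 h = 420.0 mSv.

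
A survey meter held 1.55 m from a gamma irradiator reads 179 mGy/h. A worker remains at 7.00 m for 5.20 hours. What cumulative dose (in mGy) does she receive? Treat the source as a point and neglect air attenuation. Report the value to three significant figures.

Applying the 1/r² law, rate at 7.00 m:
(1.55/7.00)² = 0.04903, so 179 × 0.04903 = 8.776 mGy/h.
Dose = rate × time = 8.776 mGy/h × 5.200 h = 45.64 mGy.

45.6 mGy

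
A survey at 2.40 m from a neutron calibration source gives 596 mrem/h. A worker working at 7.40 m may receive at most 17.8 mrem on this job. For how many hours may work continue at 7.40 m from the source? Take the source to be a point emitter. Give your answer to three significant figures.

0.284 h

By the inverse-square law, rate at 7.40 m:
596 × (2.40/7.40)² = 596 × 0.1052 = 62.70 mrem/h.
Stay time = 17.8 mrem ÷ 62.70 mrem/h = 0.2839 h.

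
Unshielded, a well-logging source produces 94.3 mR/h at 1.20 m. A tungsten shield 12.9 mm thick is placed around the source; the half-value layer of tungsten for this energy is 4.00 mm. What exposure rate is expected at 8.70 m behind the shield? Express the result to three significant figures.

0.192 mR/h

Distance alone: 94.3 × (1.20/8.70)² = 94.3 × 0.01902 = 1.794 mR/h.
Shield: 12.9/4.00 = 3.225 half-value layers → attenuation 2^(−3.225) = 0.1069.
Combined: 1.794 × 0.1069 = 0.1918 mR/h.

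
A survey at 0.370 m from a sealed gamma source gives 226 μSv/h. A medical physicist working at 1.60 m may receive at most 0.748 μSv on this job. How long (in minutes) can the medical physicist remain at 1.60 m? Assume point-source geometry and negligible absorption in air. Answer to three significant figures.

Intensity scales as (d₁/d₂)², so rate at 1.60 m:
(0.370/1.60)² = 0.05348, so 226 × 0.05348 = 12.09 μSv/h.
Stay time = 0.748 μSv ÷ 12.09 μSv/h = 0.06187 h = 3.712 min.

3.71 min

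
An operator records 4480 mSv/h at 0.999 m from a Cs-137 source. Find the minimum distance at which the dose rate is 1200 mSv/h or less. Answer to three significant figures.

1.93 m

Intensity scales as (d₁/d₂)², so d₂ = d₁·√(I₁/I₂).
I₁/I₂ = 4480/1200 = 3.733, so d₂ = 0.999 × √3.733 = 1.930 m.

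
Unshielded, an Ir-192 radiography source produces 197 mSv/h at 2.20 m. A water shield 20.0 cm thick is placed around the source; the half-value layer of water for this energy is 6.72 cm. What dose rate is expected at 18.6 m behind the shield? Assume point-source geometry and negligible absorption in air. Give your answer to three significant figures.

Distance alone: (2.20/18.6)² = 0.01399, so 197 × 0.01399 = 2.756 mSv/h.
Shield: 20.0/6.72 = 2.976 half-value layers → attenuation 2^(−2.976) = 0.1271.
Combined: 2.756 × 0.1271 = 0.3503 mSv/h.

0.350 mSv/h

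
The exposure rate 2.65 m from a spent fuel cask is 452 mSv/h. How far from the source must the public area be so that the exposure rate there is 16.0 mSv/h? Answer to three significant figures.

14.1 m

Since intensity falls as 1/r², d₂ = d₁·√(I₁/I₂).
I₁/I₂ = 452/16.0 = 28.25, so d₂ = 2.65 × √28.25 = 14.08 m.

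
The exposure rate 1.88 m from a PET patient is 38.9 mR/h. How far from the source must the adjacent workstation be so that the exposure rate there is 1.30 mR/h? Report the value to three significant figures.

Since intensity falls as 1/r², d₂ = d₁·√(I₁/I₂).
I₁/I₂ = 38.9/1.30 = 29.92, so d₂ = 1.88 × √29.92 = 10.28 m.

10.3 m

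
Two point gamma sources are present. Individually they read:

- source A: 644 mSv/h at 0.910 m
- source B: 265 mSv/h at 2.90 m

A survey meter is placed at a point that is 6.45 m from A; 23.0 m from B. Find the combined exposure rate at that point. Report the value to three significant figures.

17.0 mSv/h

By superposition, sum each source's inverse-square contribution:
A: 644 × (0.910/6.45)² = 12.82 mSv/h
B: 265 × (2.90/23.0)² = 4.213 mSv/h
Total = 12.82 + 4.213 = 17.03 mSv/h.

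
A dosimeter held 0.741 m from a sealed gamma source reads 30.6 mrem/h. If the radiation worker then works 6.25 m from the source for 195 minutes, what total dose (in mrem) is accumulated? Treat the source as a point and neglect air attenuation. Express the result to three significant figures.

Using I₁d₁² = I₂d₂², rate at 6.25 m:
30.6 × (0.741/6.25)² = 30.6 × 0.01406 = 0.4302 mrem/h.
Dose = rate × time = 0.4302 mrem/h × 3.250 h = 1.398 mrem.

1.40 mrem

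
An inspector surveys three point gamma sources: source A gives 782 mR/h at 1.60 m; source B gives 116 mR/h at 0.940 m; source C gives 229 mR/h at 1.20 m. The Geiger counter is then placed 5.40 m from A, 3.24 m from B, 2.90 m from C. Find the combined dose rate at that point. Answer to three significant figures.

118 mR/h

By superposition, sum each source's inverse-square contribution:
A: 782 × (1.60/5.40)² = 68.65 mR/h
B: 116 × (0.940/3.24)² = 9.764 mR/h
C: 229 × (1.20/2.90)² = 39.21 mR/h
Total = 68.65 + 9.764 + 39.21 = 117.6 mR/h.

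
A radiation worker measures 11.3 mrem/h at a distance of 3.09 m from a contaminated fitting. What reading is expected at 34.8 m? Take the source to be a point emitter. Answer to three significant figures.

Since intensity falls as 1/r², the rate at 34.8 m is
11.3 × (3.09/34.8)² = 11.3 × 0.007884 = 0.08909 mrem/h.

0.0891 mrem/h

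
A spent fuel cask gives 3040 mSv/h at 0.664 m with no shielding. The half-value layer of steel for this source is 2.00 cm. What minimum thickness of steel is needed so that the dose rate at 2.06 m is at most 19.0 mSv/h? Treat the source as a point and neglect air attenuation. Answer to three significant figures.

8.11 cm

At 2.06 m, distance alone gives (0.664/2.06)² = 0.1039, so 3040 × 0.1039 = 315.9 mSv/h.
Further attenuation needed: 315.9/19.0 = 16.63.
n = log₂(16.63) = 4.056 half-value layers.
Thickness = 4.056 × 2.00 cm = 8.112 cm.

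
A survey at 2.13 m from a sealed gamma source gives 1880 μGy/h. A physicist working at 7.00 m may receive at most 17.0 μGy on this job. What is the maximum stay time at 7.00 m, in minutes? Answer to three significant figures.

Using I₁d₁² = I₂d₂², rate at 7.00 m:
1880 × (2.13/7.00)² = 1880 × 0.09259 = 174.1 μGy/h.
Stay time = 17.0 μGy ÷ 174.1 μGy/h = 0.09765 h = 5.859 min.

5.86 min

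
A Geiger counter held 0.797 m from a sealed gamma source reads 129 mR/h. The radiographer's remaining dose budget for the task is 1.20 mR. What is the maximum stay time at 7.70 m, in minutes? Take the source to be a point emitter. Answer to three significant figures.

Intensity scales as (d₁/d₂)², so rate at 7.70 m:
(0.797/7.70)² = 0.01071, so 129 × 0.01071 = 1.382 mR/h.
Stay time = 1.20 mR ÷ 1.382 mR/h = 0.8683 h = 52.10 min.

52.1 min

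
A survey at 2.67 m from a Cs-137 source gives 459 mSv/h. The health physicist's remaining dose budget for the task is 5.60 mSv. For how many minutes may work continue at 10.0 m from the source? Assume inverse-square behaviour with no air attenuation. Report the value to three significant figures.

10.3 min

Intensity scales as (d₁/d₂)², so rate at 10.0 m:
(2.67/10.0)² = 0.07129, so 459 × 0.07129 = 32.72 mSv/h.
Stay time = 5.60 mSv ÷ 32.72 mSv/h = 0.1711 h = 10.27 min.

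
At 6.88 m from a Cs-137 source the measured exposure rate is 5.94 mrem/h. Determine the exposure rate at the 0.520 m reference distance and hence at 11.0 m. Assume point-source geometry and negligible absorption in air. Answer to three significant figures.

1040 mrem/h; 2.32 mrem/h

Since intensity falls as 1/r²,
At 0.520 m: (6.88/0.520)² = 175.1, so 5.94 × 175.1 = 1040 mrem/h
At 11.0 m: 1040 × (0.520/11.0)² = 1040 × 0.002235 = 2.324 mrem/h.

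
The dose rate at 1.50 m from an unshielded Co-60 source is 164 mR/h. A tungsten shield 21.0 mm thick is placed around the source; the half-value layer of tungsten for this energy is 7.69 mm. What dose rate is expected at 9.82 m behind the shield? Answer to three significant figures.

Distance alone: 164 × (1.50/9.82)² = 164 × 0.02333 = 3.826 mR/h.
Shield: 21.0/7.69 = 2.731 half-value layers → attenuation 2^(−2.731) = 0.1506.
Combined: 3.826 × 0.1506 = 0.5762 mR/h.

0.576 mR/h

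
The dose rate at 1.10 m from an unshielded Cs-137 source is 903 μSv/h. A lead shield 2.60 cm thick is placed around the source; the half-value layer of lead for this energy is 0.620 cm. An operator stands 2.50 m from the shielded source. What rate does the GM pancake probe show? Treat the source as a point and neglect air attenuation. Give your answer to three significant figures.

Distance alone: (1.10/2.50)² = 0.1936, so 903 × 0.1936 = 174.8 μSv/h.
Shield: 2.60/0.620 = 4.194 half-value layers → attenuation 2^(−4.194) = 0.05464.
Combined: 174.8 × 0.05464 = 9.551 μSv/h.

9.55 μSv/h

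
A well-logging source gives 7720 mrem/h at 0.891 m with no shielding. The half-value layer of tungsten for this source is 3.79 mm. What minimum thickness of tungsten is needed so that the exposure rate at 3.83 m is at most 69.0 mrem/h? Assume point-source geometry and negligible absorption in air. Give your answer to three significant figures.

9.85 mm

At 3.83 m, distance alone gives (0.891/3.83)² = 0.05412, so 7720 × 0.05412 = 417.8 mrem/h.
Further attenuation needed: 417.8/69.0 = 6.055.
n = log₂(6.055) = 2.598 half-value layers.
Thickness = 2.598 × 3.79 mm = 9.846 mm.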